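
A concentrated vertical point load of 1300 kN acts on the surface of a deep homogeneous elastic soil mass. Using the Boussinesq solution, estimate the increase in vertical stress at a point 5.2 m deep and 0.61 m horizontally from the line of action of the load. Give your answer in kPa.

Δσ_z ≈ 22.2 kPa

Boussinesq vertical stress below a point load on an elastic half-space:
Δσ_z = 3P/(2πz²) · [1 + (r/z)²]^(−5/2)
r/z = 0.61/5.2 = 0.11731; [1+(r/z)²]^(−5/2) = 0.96641.
Δσ_z = 3×1300/(2π×5.2²) × 0.96641 = 22.955 × 0.96641 = 22.18 kPa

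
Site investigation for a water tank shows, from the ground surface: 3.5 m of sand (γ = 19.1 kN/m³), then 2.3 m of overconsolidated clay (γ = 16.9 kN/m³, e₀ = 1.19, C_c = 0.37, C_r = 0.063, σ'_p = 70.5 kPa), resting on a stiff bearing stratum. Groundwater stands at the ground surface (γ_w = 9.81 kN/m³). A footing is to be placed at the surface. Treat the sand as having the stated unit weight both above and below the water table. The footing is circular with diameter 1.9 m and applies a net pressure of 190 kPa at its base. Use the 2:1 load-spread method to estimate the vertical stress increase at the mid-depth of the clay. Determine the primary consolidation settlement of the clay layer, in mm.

Mid-depth of clay below the ground surface: z = 3.5 + 2.3/2 = 4.65 m.
Total vertical stress at mid-clay: σ_v = 19.1×3.5 + 16.9×1.15 = 86.285 kPa.
Pore pressure: u = 9.81×(4.65 − 0) = 45.617 kPa.
Initial effective stress: σ'_0 = σ_v − u = 86.285 − 45.617 = 40.668 kPa.
Stress increase at mid-clay by the 2:1 spreading method:
Δσ ≈ qD²/(D+z)² = 190×1.9²/(1.9+4.65)² = 15.987 kPa
Final effective stress: σ'_f = 40.668 + 15.987 = 56.655 kPa.
σ'_f = 56.655 ≤ σ'_p = 70.5 kPa, so the clay remains overconsolidated and only the recompression index applies:
S_c = C_r·H/(1+e₀)·log₁₀(σ'_f/σ'_0) = 0.063×2.3/2.19×log₁₀(56.655/40.668)
    = 0.066163 × 0.14399 = 0.009527 m

S_c ≈ 9.53 mm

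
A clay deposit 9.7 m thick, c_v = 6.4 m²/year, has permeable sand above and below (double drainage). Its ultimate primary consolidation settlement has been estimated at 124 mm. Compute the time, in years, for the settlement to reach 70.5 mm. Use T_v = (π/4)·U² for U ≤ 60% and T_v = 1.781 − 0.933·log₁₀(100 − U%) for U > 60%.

Drainage path length: H_d = H/2 = 4.85 m (double drainage).
U = S(t)/S_ult = 70.5/124 = 0.5685.
U ≤ 60%: T_v = (π/4)·U² = (π/4)×0.56855² = 0.25388.
t = T_v·H_d²/c_v = 0.25388×4.85²/6.4 = 0.9331 years.

t ≈ 0.933 years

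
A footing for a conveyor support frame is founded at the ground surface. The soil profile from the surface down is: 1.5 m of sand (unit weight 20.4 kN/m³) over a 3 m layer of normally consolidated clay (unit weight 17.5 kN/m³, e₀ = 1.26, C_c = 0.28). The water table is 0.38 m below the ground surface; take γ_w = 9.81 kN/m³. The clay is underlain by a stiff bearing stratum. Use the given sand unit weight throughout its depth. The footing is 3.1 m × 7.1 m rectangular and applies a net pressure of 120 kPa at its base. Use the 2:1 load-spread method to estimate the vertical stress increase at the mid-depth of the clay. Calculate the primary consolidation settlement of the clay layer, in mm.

Mid-depth of clay below the ground surface: z = 1.5 + 3/2 = 3 m.
Total vertical stress at mid-clay: σ_v = 20.4×1.5 + 17.5×1.5 = 56.85 kPa.
Pore pressure: u = 9.81×(3 − 0.38) = 25.702 kPa.
Initial effective stress: σ'_0 = σ_v − u = 56.85 − 25.702 = 31.148 kPa.
Stress increase at mid-clay by the 2:1 spreading method:
Δσ = qBL/((B+z)(L+z)) = 120×3.1×7.1/((3.1+3)(7.1+3)) = 42.87 kPa
Final effective stress: σ'_f = σ'_0 + Δσ = 31.148 + 42.87 = 74.018 kPa.
Normally consolidated clay, so the full stress increment lies on the virgin compression line:
S_c = C_c·H/(1+e₀)·log₁₀(σ'_f/σ'_0) = 0.28×3/(1+1.26)×log₁₀(74.018/31.148)
    = 0.37168 × 0.37591 = 0.1397 m

S_c ≈ 140 mm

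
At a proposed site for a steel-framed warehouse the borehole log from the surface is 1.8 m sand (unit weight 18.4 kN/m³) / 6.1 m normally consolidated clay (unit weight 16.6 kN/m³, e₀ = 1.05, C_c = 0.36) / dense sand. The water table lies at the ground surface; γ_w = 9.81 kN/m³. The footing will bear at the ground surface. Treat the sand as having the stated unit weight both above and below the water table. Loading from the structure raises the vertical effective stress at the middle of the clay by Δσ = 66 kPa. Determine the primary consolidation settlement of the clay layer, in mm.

S_c ≈ 483 mm

Mid-depth of clay below the ground surface: z = 1.8 + 6.1/2 = 4.85 m.
Total vertical stress at mid-clay: σ_v = 18.4×1.8 + 16.6×3.05 = 83.75 kPa.
Pore pressure: u = 9.81×(4.85 − 0) = 47.578 kPa.
Initial effective stress: σ'_0 = σ_v − u = 83.75 − 47.578 = 36.172 kPa.
Final effective stress: σ'_f = σ'_0 + Δσ = 36.172 + 66 = 102.17 kPa.
Normally consolidated clay, so the full stress increment lies on the virgin compression line:
S_c = C_c·H/(1+e₀)·log₁₀(σ'_f/σ'_0) = 0.36×6.1/(1+1.05)×log₁₀(102.17/36.172)
    = 1.0712 × 0.45095 = 0.4831 m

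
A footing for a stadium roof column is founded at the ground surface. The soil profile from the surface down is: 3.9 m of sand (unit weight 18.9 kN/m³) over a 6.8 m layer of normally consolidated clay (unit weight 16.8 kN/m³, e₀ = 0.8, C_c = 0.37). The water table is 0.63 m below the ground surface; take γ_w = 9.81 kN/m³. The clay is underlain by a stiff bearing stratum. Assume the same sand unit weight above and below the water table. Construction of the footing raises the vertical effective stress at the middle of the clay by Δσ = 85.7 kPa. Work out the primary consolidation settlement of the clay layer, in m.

Mid-depth of clay below the ground surface: z = 3.9 + 6.8/2 = 7.3 m.
Total vertical stress at mid-clay: σ_v = 18.9×3.9 + 16.8×3.4 = 130.83 kPa.
Pore pressure: u = 9.81×(7.3 − 0.63) = 65.433 kPa.
Initial effective stress: σ'_0 = σ_v − u = 130.83 − 65.433 = 65.397 kPa.
Final effective stress: σ'_f = σ'_0 + Δσ = 65.397 + 85.7 = 151.1 kPa.
Normally consolidated clay, so the full stress increment lies on the virgin compression line:
S_c = C_c·H/(1+e₀)·log₁₀(σ'_f/σ'_0) = 0.37×6.8/(1+0.8)×log₁₀(151.1/65.397)
    = 1.3978 × 0.36371 = 0.5084 m

S_c ≈ 0.508 m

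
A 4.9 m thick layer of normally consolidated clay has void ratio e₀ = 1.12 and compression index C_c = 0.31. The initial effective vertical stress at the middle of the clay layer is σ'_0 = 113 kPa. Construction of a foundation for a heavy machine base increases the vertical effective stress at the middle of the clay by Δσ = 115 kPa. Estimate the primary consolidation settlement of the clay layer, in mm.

Final effective stress: σ'_f = σ'_0 + Δσ = 113 + 115 = 228 kPa.
Normally consolidated clay, so the full stress increment lies on the virgin compression line:
S_c = C_c·H/(1+e₀)·log₁₀(σ'_f/σ'_0) = 0.31×4.9/(1+1.12)×log₁₀(228/113)
    = 0.71651 × 0.30486 = 0.2184 m

S_c ≈ 218 mm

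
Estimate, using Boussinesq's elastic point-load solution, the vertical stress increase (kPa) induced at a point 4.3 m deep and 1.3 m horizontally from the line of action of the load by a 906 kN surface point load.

Δσ_z ≈ 18.8 kPa

Boussinesq vertical stress below a point load on an elastic half-space:
Δσ_z = 3P/(2πz²) · [1 + (r/z)²]^(−5/2)
r/z = 1.3/4.3 = 0.30233; [1+(r/z)²]^(−5/2) = 0.8036.
Δσ_z = 3×906/(2π×4.3²) × 0.8036 = 23.396 × 0.8036 = 18.8 kPa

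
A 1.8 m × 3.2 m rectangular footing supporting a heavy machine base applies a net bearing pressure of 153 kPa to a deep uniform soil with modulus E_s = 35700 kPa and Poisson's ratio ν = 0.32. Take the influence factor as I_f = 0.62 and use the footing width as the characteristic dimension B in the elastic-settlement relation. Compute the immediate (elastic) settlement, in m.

S_e ≈ 0.00429 m

Immediate (elastic) settlement: S_e = q·B·(1−ν²)/E_s · I_f.
S_e = 153 × 1.8 × (1 − 0.32²) / 35700 × 0.62
    = 153 × 1.8 × 0.8976 / 35700 × 0.62
    = 0.004293 m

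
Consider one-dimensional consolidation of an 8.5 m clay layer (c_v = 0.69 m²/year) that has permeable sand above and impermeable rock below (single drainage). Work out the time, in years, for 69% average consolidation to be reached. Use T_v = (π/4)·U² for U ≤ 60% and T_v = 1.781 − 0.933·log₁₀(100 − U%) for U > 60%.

t ≈ 40.8 years

Drainage path length: H_d = H = 8.5 m (single drainage).
U > 60%: T_v = 1.781 − 0.933·log₁₀(100 − 69) = 0.38956.
t = T_v·H_d²/c_v = 0.38956×8.5²/0.69 = 40.79 years.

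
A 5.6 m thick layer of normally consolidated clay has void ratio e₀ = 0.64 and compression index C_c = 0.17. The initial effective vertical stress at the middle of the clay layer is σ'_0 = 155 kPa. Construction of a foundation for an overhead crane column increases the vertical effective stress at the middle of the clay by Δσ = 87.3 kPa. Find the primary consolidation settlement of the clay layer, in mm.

S_c ≈ 113 mm

Final effective stress: σ'_f = σ'_0 + Δσ = 155 + 87.3 = 242.3 kPa.
Normally consolidated clay, so the full stress increment lies on the virgin compression line:
S_c = C_c·H/(1+e₀)·log₁₀(σ'_f/σ'_0) = 0.17×5.6/(1+0.64)×log₁₀(242.3/155)
    = 0.58049 × 0.19402 = 0.1126 m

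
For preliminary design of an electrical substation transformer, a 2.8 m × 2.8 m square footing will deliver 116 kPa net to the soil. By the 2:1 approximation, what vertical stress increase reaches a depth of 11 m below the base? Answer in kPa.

By the 2:1 method the load spreads at 1 horizontal : 2 vertical, so at depth z the loaded area has grown by z in each plan dimension:
Δσ = qBL/((B+z)(L+z)) = 116×2.8×2.8/((2.8+11)(2.8+11)) = 4.7755 kPa

Δσ_z ≈ 4.78 kPa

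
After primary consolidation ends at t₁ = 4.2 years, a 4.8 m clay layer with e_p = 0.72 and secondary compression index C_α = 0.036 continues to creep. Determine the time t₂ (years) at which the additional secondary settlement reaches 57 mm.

t₂ ≈ 15.5 years

S_s = C_α·H/(1+e_p)·log₁₀(t₂/t₁) ⇒ log₁₀(t₂/t₁) = S_s·(1+e_p)/(C_α·H).
log₁₀(t₂/t₁) = 0.057 × (1+0.72) / (0.036×4.8) = 0.5674
t₂ = t₁ × 10^0.5674 = 4.2 × 3.693 = 15.51 years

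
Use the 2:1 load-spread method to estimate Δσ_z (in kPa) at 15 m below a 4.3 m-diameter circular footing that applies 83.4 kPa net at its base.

By the 2:1 method the load spreads at 1 horizontal : 2 vertical, so at depth z the loaded area has grown by z in each plan dimension:
Δσ ≈ qD²/(D+z)² = 83.4×4.3²/(4.3+15)² = 4.1399 kPa

Δσ_z ≈ 4.14 kPa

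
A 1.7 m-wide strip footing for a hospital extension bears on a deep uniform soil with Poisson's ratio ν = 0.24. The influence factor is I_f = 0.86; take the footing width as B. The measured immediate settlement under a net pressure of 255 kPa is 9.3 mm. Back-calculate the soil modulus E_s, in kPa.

S_e = q·B·(1−ν²)/E_s · I_f  ⇒  E_s = q·B·(1−ν²)·I_f / S_e.
E_s = 255 × 1.7 × 0.9424 × 0.86 / 0.0093 = 37780 kPa

E_s ≈ 37800 kPa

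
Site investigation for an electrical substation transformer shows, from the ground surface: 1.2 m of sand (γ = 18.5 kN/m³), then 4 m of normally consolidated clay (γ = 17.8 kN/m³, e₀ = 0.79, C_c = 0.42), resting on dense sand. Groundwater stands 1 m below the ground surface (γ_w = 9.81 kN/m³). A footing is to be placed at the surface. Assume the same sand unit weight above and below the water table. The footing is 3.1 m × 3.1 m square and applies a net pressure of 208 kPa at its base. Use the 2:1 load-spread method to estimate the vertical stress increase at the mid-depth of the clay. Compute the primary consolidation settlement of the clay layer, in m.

Mid-depth of clay below the ground surface: z = 1.2 + 4/2 = 3.2 m.
Total vertical stress at mid-clay: σ_v = 18.5×1.2 + 17.8×2 = 57.8 kPa.
Pore pressure: u = 9.81×(3.2 − 1) = 21.582 kPa.
Initial effective stress: σ'_0 = σ_v − u = 57.8 − 21.582 = 36.218 kPa.
Stress increase at mid-clay by the 2:1 spreading method:
Δσ = qBL/((B+z)(L+z)) = 208×3.1×3.1/((3.1+3.2)(3.1+3.2)) = 50.362 kPa
Final effective stress: σ'_f = σ'_0 + Δσ = 36.218 + 50.362 = 86.58 kPa.
Normally consolidated clay, so the full stress increment lies on the virgin compression line:
S_c = C_c·H/(1+e₀)·log₁₀(σ'_f/σ'_0) = 0.42×4/(1+0.79)×log₁₀(86.58/36.218)
    = 0.93855 × 0.37849 = 0.3552 m

S_c ≈ 0.355 m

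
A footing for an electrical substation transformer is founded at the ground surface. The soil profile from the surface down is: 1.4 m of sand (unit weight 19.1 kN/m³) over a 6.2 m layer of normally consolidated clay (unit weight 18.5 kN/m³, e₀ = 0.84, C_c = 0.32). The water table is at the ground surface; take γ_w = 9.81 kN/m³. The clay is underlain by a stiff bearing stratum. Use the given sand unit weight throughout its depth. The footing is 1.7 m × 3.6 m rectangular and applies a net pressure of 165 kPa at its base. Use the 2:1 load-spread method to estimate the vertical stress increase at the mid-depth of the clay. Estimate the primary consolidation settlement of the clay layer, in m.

S_c ≈ 0.191 m

Mid-depth of clay below the ground surface: z = 1.4 + 6.2/2 = 4.5 m.
Total vertical stress at mid-clay: σ_v = 19.1×1.4 + 18.5×3.1 = 84.09 kPa.
Pore pressure: u = 9.81×(4.5 − 0) = 44.145 kPa.
Initial effective stress: σ'_0 = σ_v − u = 84.09 − 44.145 = 39.945 kPa.
Stress increase at mid-clay by the 2:1 spreading method:
Δσ = qBL/((B+z)(L+z)) = 165×1.7×3.6/((1.7+4.5)(3.6+4.5)) = 20.108 kPa
Final effective stress: σ'_f = σ'_0 + Δσ = 39.945 + 20.108 = 60.053 kPa.
Normally consolidated clay, so the full stress increment lies on the virgin compression line:
S_c = C_c·H/(1+e₀)·log₁₀(σ'_f/σ'_0) = 0.32×6.2/(1+0.84)×log₁₀(60.053/39.945)
    = 1.0783 × 0.17707 = 0.1909 m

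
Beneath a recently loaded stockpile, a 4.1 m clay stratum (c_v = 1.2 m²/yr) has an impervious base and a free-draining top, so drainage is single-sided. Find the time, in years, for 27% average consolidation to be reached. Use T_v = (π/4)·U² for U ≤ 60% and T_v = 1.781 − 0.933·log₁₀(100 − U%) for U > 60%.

t ≈ 0.802 years

Drainage path length: H_d = H = 4.1 m (single drainage).
U ≤ 60%: T_v = (π/4)·U² = (π/4)×0.27² = 0.057256.
t = T_v·H_d²/c_v = 0.057256×4.1²/1.2 = 0.8021 years.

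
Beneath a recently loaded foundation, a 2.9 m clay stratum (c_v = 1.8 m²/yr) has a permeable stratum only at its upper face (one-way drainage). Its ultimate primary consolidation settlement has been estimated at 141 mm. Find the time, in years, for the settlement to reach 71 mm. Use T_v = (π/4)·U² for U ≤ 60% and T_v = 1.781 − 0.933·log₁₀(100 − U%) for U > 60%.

t ≈ 0.93 years

Drainage path length: H_d = H = 2.9 m (single drainage).
U = S(t)/S_ult = 71/141 = 0.5035.
U ≤ 60%: T_v = (π/4)·U² = (π/4)×0.50355² = 0.19914.
t = T_v·H_d²/c_v = 0.19914×2.9²/1.8 = 0.9304 years.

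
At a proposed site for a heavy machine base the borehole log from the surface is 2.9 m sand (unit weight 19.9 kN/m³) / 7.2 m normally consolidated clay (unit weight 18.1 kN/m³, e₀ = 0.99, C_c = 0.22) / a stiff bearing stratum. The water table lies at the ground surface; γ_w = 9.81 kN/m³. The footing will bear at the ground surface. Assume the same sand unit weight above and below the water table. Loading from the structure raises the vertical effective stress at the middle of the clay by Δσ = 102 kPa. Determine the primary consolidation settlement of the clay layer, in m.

Mid-depth of clay below the ground surface: z = 2.9 + 7.2/2 = 6.5 m.
Total vertical stress at mid-clay: σ_v = 19.9×2.9 + 18.1×3.6 = 122.87 kPa.
Pore pressure: u = 9.81×(6.5 − 0) = 63.765 kPa.
Initial effective stress: σ'_0 = σ_v − u = 122.87 − 63.765 = 59.105 kPa.
Final effective stress: σ'_f = σ'_0 + Δσ = 59.105 + 102 = 161.1 kPa.
Normally consolidated clay, so the full stress increment lies on the virgin compression line:
S_c = C_c·H/(1+e₀)·log₁₀(σ'_f/σ'_0) = 0.22×7.2/(1+0.99)×log₁₀(161.1/59.105)
    = 0.79598 × 0.43547 = 0.3466 m

S_c ≈ 0.347 m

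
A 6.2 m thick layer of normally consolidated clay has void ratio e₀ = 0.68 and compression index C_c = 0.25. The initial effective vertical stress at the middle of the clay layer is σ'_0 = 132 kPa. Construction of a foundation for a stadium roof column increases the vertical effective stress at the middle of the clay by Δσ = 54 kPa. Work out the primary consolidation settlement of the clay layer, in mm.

Final effective stress: σ'_f = σ'_0 + Δσ = 132 + 54 = 186 kPa.
Normally consolidated clay, so the full stress increment lies on the virgin compression line:
S_c = C_c·H/(1+e₀)·log₁₀(σ'_f/σ'_0) = 0.25×6.2/(1+0.68)×log₁₀(186/132)
    = 0.92262 × 0.14894 = 0.1374 m

S_c ≈ 137 mm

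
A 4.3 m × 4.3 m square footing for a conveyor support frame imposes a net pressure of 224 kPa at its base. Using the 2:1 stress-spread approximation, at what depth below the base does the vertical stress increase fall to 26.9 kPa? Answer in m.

2:1 spreading — at depth z the loaded area has grown by z in each plan dimension:
qB²/(B+z)² = Δσ_z ⇒ z = B(√(q/Δσ_z) − 1) = 4.3×(√(224/26.9) − 1) = 8.108 m

z ≈ 8.11 m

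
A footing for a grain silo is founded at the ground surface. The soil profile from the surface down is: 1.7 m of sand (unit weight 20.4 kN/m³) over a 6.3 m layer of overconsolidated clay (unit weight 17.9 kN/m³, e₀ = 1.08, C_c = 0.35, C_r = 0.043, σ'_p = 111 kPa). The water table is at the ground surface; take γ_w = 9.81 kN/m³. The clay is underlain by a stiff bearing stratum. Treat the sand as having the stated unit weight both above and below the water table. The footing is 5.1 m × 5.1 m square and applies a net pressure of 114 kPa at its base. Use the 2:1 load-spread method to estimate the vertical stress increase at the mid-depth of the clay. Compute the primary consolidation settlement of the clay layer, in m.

S_c ≈ 0.0296 m

Mid-depth of clay below the ground surface: z = 1.7 + 6.3/2 = 4.85 m.
Total vertical stress at mid-clay: σ_v = 20.4×1.7 + 17.9×3.15 = 91.065 kPa.
Pore pressure: u = 9.81×(4.85 − 0) = 47.578 kPa.
Initial effective stress: σ'_0 = σ_v − u = 91.065 − 47.578 = 43.487 kPa.
Stress increase at mid-clay by the 2:1 spreading method:
Δσ = qBL/((B+z)(L+z)) = 114×5.1×5.1/((5.1+4.85)(5.1+4.85)) = 29.95 kPa
Final effective stress: σ'_f = 43.487 + 29.95 = 73.437 kPa.
σ'_f = 73.437 ≤ σ'_p = 111 kPa, so the clay remains overconsolidated and only the recompression index applies:
S_c = C_r·H/(1+e₀)·log₁₀(σ'_f/σ'_0) = 0.043×6.3/2.08×log₁₀(73.437/43.487)
    = 0.13024 × 0.22756 = 0.02964 m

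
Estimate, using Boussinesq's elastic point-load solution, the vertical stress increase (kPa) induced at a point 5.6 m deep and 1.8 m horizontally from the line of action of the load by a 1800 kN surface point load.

Boussinesq vertical stress below a point load on an elastic half-space:
Δσ_z = 3P/(2πz²) · [1 + (r/z)²]^(−5/2)
r/z = 1.8/5.6 = 0.32143; [1+(r/z)²]^(−5/2) = 0.78208.
Δσ_z = 3×1800/(2π×5.6²) × 0.78208 = 27.406 × 0.78208 = 21.43 kPa

Δσ_z ≈ 21.4 kPa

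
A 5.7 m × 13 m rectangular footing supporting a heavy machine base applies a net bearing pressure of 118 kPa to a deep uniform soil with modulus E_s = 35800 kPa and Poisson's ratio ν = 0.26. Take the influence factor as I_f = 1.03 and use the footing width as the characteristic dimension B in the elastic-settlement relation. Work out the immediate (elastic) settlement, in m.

S_e ≈ 0.018 m

Immediate (elastic) settlement: S_e = q·B·(1−ν²)/E_s · I_f.
S_e = 118 × 5.7 × (1 − 0.26²) / 35800 × 1.03
    = 118 × 5.7 × 0.9324 / 35800 × 1.03
    = 0.01804 m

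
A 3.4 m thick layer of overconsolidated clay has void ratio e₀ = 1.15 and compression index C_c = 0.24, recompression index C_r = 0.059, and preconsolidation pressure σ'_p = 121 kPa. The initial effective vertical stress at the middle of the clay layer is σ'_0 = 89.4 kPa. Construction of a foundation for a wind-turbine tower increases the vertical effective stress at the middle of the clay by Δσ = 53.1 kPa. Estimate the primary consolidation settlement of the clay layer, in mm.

Final effective stress: σ'_f = 89.4 + 53.1 = 142.5 kPa.
σ'_f = 142.5 > σ'_p = 121 kPa, so the stress path crosses the preconsolidation pressure — recompression up to σ'_p, then virgin compression beyond:
S_c = H/(1+e₀)·[C_r·log₁₀(σ'_p/σ'_0) + C_c·log₁₀(σ'_f/σ'_p)]
    = 3.4/2.15 × [0.059×log₁₀(121/89.4) + 0.24×log₁₀(142.5/121)]
    = 1.5814 × [0.0077554 + 0.017047] = 0.03922 m

S_c ≈ 39.2 mm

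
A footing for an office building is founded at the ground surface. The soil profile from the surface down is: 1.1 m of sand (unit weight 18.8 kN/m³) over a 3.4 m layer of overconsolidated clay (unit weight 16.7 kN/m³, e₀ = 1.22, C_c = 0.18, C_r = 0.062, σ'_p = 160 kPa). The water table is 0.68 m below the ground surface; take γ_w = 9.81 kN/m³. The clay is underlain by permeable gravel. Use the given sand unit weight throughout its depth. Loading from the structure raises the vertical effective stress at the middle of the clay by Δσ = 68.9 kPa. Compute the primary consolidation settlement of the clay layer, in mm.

Mid-depth of clay below the ground surface: z = 1.1 + 3.4/2 = 2.8 m.
Total vertical stress at mid-clay: σ_v = 18.8×1.1 + 16.7×1.7 = 49.07 kPa.
Pore pressure: u = 9.81×(2.8 − 0.68) = 20.797 kPa.
Initial effective stress: σ'_0 = σ_v − u = 49.07 − 20.797 = 28.273 kPa.
Final effective stress: σ'_f = 28.273 + 68.9 = 97.173 kPa.
σ'_f = 97.173 ≤ σ'_p = 160 kPa, so the clay remains overconsolidated and only the recompression index applies:
S_c = C_r·H/(1+e₀)·log₁₀(σ'_f/σ'_0) = 0.062×3.4/2.22×log₁₀(97.173/28.273)
    = 0.094953 × 0.53617 = 0.05091 m

S_c ≈ 50.9 mm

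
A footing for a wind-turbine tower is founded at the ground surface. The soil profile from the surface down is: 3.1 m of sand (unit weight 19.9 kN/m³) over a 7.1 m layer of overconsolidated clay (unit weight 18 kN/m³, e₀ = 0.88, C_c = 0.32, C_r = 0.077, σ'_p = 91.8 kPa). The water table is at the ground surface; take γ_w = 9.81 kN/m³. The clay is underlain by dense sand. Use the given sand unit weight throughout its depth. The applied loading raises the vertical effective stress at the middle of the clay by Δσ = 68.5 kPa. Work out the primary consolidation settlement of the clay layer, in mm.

Mid-depth of clay below the ground surface: z = 3.1 + 7.1/2 = 6.65 m.
Total vertical stress at mid-clay: σ_v = 19.9×3.1 + 18×3.55 = 125.59 kPa.
Pore pressure: u = 9.81×(6.65 − 0) = 65.237 kPa.
Initial effective stress: σ'_0 = σ_v − u = 125.59 − 65.237 = 60.353 kPa.
Final effective stress: σ'_f = 60.353 + 68.5 = 128.85 kPa.
σ'_f = 128.85 > σ'_p = 91.8 kPa, so the stress path crosses the preconsolidation pressure — recompression up to σ'_p, then virgin compression beyond:
S_c = H/(1+e₀)·[C_r·log₁₀(σ'_p/σ'_0) + C_c·log₁₀(σ'_f/σ'_p)]
    = 7.1/1.88 × [0.077×log₁₀(91.8/60.353) + 0.32×log₁₀(128.85/91.8)]
    = 3.7766 × [0.014025 + 0.047117] = 0.2309 m

S_c ≈ 231 mm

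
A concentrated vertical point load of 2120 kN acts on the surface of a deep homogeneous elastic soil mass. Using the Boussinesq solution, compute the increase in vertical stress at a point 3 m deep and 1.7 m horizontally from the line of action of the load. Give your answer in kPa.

Boussinesq vertical stress below a point load on an elastic half-space:
Δσ_z = 3P/(2πz²) · [1 + (r/z)²]^(−5/2)
r/z = 1.7/3 = 0.56667; [1+(r/z)²]^(−5/2) = 0.49848.
Δσ_z = 3×2120/(2π×3²) × 0.49848 = 112.47 × 0.49848 = 56.06 kPa

Δσ_z ≈ 56.1 kPa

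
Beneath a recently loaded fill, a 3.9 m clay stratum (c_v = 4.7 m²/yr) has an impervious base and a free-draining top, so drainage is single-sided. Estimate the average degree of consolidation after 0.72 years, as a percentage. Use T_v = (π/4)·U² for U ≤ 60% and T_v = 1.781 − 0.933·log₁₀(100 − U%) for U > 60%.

U ≈ 53.2 %

Drainage path length: H_d = H = 3.9 m (single drainage).
T_v = c_v·t/H_d² = 4.7×0.72/3.9² = 0.22249.
T_v = 0.22249 corresponds to the U ≤ 60% branch:
U = √(4T_v/π) = 0.5322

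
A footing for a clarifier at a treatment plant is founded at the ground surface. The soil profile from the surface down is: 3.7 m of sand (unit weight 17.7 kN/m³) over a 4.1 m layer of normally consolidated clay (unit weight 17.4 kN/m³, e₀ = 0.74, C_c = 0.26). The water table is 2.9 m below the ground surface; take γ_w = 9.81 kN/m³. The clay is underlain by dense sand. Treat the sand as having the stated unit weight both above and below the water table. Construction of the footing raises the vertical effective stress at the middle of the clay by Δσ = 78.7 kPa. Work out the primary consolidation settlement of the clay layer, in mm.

Mid-depth of clay below the ground surface: z = 3.7 + 4.1/2 = 5.75 m.
Total vertical stress at mid-clay: σ_v = 17.7×3.7 + 17.4×2.05 = 101.16 kPa.
Pore pressure: u = 9.81×(5.75 − 2.9) = 27.959 kPa.
Initial effective stress: σ'_0 = σ_v − u = 101.16 − 27.959 = 73.201 kPa.
Final effective stress: σ'_f = σ'_0 + Δσ = 73.201 + 78.7 = 151.9 kPa.
Normally consolidated clay, so the full stress increment lies on the virgin compression line:
S_c = C_c·H/(1+e₀)·log₁₀(σ'_f/σ'_0) = 0.26×4.1/(1+0.74)×log₁₀(151.9/73.201)
    = 0.61264 × 0.31704 = 0.1942 m

S_c ≈ 194 mm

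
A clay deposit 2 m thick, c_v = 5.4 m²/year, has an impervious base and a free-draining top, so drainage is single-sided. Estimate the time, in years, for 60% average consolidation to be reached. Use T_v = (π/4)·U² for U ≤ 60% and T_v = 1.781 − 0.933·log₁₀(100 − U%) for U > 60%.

Drainage path length: H_d = H = 2 m (single drainage).
U ≤ 60%: T_v = (π/4)·U² = (π/4)×0.6² = 0.28274.
t = T_v·H_d²/c_v = 0.28274×2²/5.4 = 0.2094 years.

t ≈ 0.209 years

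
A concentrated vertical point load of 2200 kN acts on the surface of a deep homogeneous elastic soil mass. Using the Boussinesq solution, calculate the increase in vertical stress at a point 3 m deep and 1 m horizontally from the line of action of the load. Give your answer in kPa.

Δσ_z ≈ 89.7 kPa

Boussinesq vertical stress below a point load on an elastic half-space:
Δσ_z = 3P/(2πz²) · [1 + (r/z)²]^(−5/2)
r/z = 1/3 = 0.33333; [1+(r/z)²]^(−5/2) = 0.76843.
Δσ_z = 3×2200/(2π×3²) × 0.76843 = 116.71 × 0.76843 = 89.68 kPa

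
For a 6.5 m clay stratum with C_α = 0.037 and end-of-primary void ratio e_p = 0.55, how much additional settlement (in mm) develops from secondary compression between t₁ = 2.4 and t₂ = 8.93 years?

S_s ≈ 88.5 mm

Secondary compression: S_s = C_α·H/(1+e_p)·log₁₀(t₂/t₁)
S_s = 0.037×6.5/(1+0.55)×log₁₀(8.93/2.4)
    = 0.1552 × 0.5706 = 0.08854 m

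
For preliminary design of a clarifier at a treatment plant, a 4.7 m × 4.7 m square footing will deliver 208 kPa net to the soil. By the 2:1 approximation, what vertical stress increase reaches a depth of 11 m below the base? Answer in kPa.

By the 2:1 method the load spreads at 1 horizontal : 2 vertical, so at depth z the loaded area has grown by z in each plan dimension:
Δσ = qBL/((B+z)(L+z)) = 208×4.7×4.7/((4.7+11)(4.7+11)) = 18.641 kPa

Δσ_z ≈ 18.6 kPa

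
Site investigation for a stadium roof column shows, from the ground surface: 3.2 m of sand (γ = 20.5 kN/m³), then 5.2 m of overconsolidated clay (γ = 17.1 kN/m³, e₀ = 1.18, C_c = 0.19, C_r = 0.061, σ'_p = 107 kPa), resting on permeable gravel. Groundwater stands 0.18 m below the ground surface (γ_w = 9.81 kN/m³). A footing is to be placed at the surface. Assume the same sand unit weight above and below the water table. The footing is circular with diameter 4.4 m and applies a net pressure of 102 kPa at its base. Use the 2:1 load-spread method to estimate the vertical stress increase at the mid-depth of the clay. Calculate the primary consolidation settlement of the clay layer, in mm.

Mid-depth of clay below the ground surface: z = 3.2 + 5.2/2 = 5.8 m.
Total vertical stress at mid-clay: σ_v = 20.5×3.2 + 17.1×2.6 = 110.06 kPa.
Pore pressure: u = 9.81×(5.8 − 0.18) = 55.132 kPa.
Initial effective stress: σ'_0 = σ_v − u = 110.06 − 55.132 = 54.928 kPa.
Stress increase at mid-clay by the 2:1 spreading method:
Δσ ≈ qD²/(D+z)² = 102×4.4²/(4.4+5.8)² = 18.98 kPa
Final effective stress: σ'_f = 54.928 + 18.98 = 73.908 kPa.
σ'_f = 73.908 ≤ σ'_p = 107 kPa, so the clay remains overconsolidated and only the recompression index applies:
S_c = C_r·H/(1+e₀)·log₁₀(σ'_f/σ'_0) = 0.061×5.2/2.18×log₁₀(73.908/54.928)
    = 0.1455 × 0.1289 = 0.01876 m

S_c ≈ 18.8 mm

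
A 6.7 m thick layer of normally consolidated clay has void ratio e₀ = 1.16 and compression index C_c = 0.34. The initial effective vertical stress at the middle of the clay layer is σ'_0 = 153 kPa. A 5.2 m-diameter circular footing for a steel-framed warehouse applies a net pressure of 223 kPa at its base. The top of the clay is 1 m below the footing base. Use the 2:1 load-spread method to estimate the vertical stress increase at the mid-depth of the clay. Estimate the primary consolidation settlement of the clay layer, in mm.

Mid-depth of clay below the footing base: z = 1 + 6.7/2 = 4.35 m.
Stress increase at mid-clay by the 2:1 spreading method:
Δσ ≈ qD²/(D+z)² = 223×5.2²/(5.2+4.35)² = 66.116 kPa
Final effective stress: σ'_f = σ'_0 + Δσ = 153 + 66.116 = 219.12 kPa.
Normally consolidated clay, so the full stress increment lies on the virgin compression line:
S_c = C_c·H/(1+e₀)·log₁₀(σ'_f/σ'_0) = 0.34×6.7/(1+1.16)×log₁₀(219.12/153)
    = 1.0546 × 0.15599 = 0.1645 m

S_c ≈ 165 mm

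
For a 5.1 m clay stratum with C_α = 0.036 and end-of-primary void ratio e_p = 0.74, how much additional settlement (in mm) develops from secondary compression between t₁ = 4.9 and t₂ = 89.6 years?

S_s ≈ 133 mm

Secondary compression: S_s = C_α·H/(1+e_p)·log₁₀(t₂/t₁)
S_s = 0.036×5.1/(1+0.74)×log₁₀(89.6/4.9)
    = 0.1055 × 1.262 = 0.1332 m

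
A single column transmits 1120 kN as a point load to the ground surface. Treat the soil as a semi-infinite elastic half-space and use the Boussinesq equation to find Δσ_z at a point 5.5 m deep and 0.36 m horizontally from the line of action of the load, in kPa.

Boussinesq vertical stress below a point load on an elastic half-space:
Δσ_z = 3P/(2πz²) · [1 + (r/z)²]^(−5/2)
r/z = 0.36/5.5 = 0.065455; [1+(r/z)²]^(−5/2) = 0.98937.
Δσ_z = 3×1120/(2π×5.5²) × 0.98937 = 17.678 × 0.98937 = 17.49 kPa

Δσ_z ≈ 17.5 kPa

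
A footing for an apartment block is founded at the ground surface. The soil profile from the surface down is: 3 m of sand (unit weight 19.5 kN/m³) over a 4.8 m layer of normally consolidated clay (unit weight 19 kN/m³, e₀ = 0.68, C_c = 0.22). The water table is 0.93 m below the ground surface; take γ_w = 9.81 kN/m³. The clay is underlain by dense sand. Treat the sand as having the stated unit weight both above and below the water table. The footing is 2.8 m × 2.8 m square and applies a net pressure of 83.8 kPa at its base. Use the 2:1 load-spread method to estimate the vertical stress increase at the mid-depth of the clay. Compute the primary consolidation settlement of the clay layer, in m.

Mid-depth of clay below the ground surface: z = 3 + 4.8/2 = 5.4 m.
Total vertical stress at mid-clay: σ_v = 19.5×3 + 19×2.4 = 104.1 kPa.
Pore pressure: u = 9.81×(5.4 − 0.93) = 43.851 kPa.
Initial effective stress: σ'_0 = σ_v − u = 104.1 − 43.851 = 60.249 kPa.
Stress increase at mid-clay by the 2:1 spreading method:
Δσ = qBL/((B+z)(L+z)) = 83.8×2.8×2.8/((2.8+5.4)(2.8+5.4)) = 9.7709 kPa
Final effective stress: σ'_f = σ'_0 + Δσ = 60.249 + 9.7709 = 70.02 kPa.
Normally consolidated clay, so the full stress increment lies on the virgin compression line:
S_c = C_c·H/(1+e₀)·log₁₀(σ'_f/σ'_0) = 0.22×4.8/(1+0.68)×log₁₀(70.02/60.249)
    = 0.62857 × 0.065272 = 0.04103 m

S_c ≈ 0.041 m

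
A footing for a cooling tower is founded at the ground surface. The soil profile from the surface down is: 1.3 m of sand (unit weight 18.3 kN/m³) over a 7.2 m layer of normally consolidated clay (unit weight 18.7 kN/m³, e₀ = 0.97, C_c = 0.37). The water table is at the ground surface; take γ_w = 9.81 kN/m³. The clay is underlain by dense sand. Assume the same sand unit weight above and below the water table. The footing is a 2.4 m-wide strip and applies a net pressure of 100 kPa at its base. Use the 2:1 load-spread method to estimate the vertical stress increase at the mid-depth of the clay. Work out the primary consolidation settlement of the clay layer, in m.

S_c ≈ 0.333 m

Mid-depth of clay below the ground surface: z = 1.3 + 7.2/2 = 4.9 m.
Total vertical stress at mid-clay: σ_v = 18.3×1.3 + 18.7×3.6 = 91.11 kPa.
Pore pressure: u = 9.81×(4.9 − 0) = 48.069 kPa.
Initial effective stress: σ'_0 = σ_v − u = 91.11 − 48.069 = 43.041 kPa.
Stress increase at mid-clay by the 2:1 spreading method:
Δσ = qB/(B+z) = 100×2.4/(2.4+4.9) = 32.877 kPa
Final effective stress: σ'_f = σ'_0 + Δσ = 43.041 + 32.877 = 75.918 kPa.
Normally consolidated clay, so the full stress increment lies on the virgin compression line:
S_c = C_c·H/(1+e₀)·log₁₀(σ'_f/σ'_0) = 0.37×7.2/(1+0.97)×log₁₀(75.918/43.041)
    = 1.3523 × 0.24646 = 0.3333 m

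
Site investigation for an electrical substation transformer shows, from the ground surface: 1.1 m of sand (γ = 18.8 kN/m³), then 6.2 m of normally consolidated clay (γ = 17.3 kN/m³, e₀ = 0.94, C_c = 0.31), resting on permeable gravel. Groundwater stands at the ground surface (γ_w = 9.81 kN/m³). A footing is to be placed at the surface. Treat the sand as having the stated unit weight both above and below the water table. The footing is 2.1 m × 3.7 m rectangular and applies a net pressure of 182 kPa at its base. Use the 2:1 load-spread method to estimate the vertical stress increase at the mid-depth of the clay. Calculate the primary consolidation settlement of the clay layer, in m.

S_c ≈ 0.267 m

Mid-depth of clay below the ground surface: z = 1.1 + 6.2/2 = 4.2 m.
Total vertical stress at mid-clay: σ_v = 18.8×1.1 + 17.3×3.1 = 74.31 kPa.
Pore pressure: u = 9.81×(4.2 − 0) = 41.202 kPa.
Initial effective stress: σ'_0 = σ_v − u = 74.31 − 41.202 = 33.108 kPa.
Stress increase at mid-clay by the 2:1 spreading method:
Δσ = qBL/((B+z)(L+z)) = 182×2.1×3.7/((2.1+4.2)(3.7+4.2)) = 28.414 kPa
Final effective stress: σ'_f = σ'_0 + Δσ = 33.108 + 28.414 = 61.522 kPa.
Normally consolidated clay, so the full stress increment lies on the virgin compression line:
S_c = C_c·H/(1+e₀)·log₁₀(σ'_f/σ'_0) = 0.31×6.2/(1+0.94)×log₁₀(61.522/33.108)
    = 0.99072 × 0.2691 = 0.2666 m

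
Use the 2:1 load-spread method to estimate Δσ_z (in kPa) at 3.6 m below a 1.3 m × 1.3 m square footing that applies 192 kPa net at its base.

By the 2:1 method the load spreads at 1 horizontal : 2 vertical, so at depth z the loaded area has grown by z in each plan dimension:
Δσ = qBL/((B+z)(L+z)) = 192×1.3×1.3/((1.3+3.6)(1.3+3.6)) = 13.514 kPa

Δσ_z ≈ 13.5 kPa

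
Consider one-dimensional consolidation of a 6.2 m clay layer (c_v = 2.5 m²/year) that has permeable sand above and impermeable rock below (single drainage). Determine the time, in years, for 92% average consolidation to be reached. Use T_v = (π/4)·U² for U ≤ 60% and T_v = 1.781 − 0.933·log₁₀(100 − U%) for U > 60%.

Drainage path length: H_d = H = 6.2 m (single drainage).
U > 60%: T_v = 1.781 − 0.933·log₁₀(100 − 92) = 0.93842.
t = T_v·H_d²/c_v = 0.93842×6.2²/2.5 = 14.43 years.

t ≈ 14.4 years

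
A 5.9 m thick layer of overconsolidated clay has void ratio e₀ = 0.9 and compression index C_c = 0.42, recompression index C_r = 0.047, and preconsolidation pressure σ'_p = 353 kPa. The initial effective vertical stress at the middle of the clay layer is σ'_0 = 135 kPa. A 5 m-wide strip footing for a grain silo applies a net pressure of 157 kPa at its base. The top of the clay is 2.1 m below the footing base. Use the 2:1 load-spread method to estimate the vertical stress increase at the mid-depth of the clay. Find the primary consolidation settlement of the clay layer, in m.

Mid-depth of clay below the footing base: z = 2.1 + 5.9/2 = 5.05 m.
Stress increase at mid-clay by the 2:1 spreading method:
Δσ = qB/(B+z) = 157×5/(5+5.05) = 78.109 kPa
Final effective stress: σ'_f = 135 + 78.109 = 213.11 kPa.
σ'_f = 213.11 ≤ σ'_p = 353 kPa, so the clay remains overconsolidated and only the recompression index applies:
S_c = C_r·H/(1+e₀)·log₁₀(σ'_f/σ'_0) = 0.047×5.9/1.9×log₁₀(213.11/135)
    = 0.14595 × 0.19827 = 0.02894 m

S_c ≈ 0.0289 m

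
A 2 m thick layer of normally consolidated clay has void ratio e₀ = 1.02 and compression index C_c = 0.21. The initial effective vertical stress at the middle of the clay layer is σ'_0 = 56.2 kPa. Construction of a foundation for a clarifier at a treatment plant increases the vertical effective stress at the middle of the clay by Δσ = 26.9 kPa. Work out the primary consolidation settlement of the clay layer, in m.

Final effective stress: σ'_f = σ'_0 + Δσ = 56.2 + 26.9 = 83.1 kPa.
Normally consolidated clay, so the full stress increment lies on the virgin compression line:
S_c = C_c·H/(1+e₀)·log₁₀(σ'_f/σ'_0) = 0.21×2/(1+1.02)×log₁₀(83.1/56.2)
    = 0.20792 × 0.16986 = 0.03532 m

S_c ≈ 0.0353 m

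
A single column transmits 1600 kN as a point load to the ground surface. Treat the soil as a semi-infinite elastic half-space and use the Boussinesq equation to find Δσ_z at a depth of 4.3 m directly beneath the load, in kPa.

Boussinesq vertical stress below a point load on an elastic half-space:
Δσ_z = 3P/(2πz²) · [1 + (r/z)²]^(−5/2)
r/z = 0/4.3 = 0; [1+(r/z)²]^(−5/2) = 1.
Δσ_z = 3×1600/(2π×4.3²) × 1 = 41.317 × 1 = 41.32 kPa

Δσ_z ≈ 41.3 kPa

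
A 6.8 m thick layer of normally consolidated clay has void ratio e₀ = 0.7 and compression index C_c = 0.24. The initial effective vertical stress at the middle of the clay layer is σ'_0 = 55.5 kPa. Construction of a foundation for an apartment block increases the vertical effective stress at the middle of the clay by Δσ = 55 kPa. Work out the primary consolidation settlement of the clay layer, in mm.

S_c ≈ 287 mm

Final effective stress: σ'_f = σ'_0 + Δσ = 55.5 + 55 = 110.5 kPa.
Normally consolidated clay, so the full stress increment lies on the virgin compression line:
S_c = C_c·H/(1+e₀)·log₁₀(σ'_f/σ'_0) = 0.24×6.8/(1+0.7)×log₁₀(110.5/55.5)
    = 0.96 × 0.29907 = 0.2871 m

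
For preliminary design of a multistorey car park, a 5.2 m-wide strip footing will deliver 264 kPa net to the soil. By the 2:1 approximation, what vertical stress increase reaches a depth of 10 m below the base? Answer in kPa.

Δσ_z ≈ 90.3 kPa

By the 2:1 method the load spreads at 1 horizontal : 2 vertical, so at depth z the loaded area has grown by z in each plan dimension:
Δσ = qB/(B+z) = 264×5.2/(5.2+10) = 90.316 kPa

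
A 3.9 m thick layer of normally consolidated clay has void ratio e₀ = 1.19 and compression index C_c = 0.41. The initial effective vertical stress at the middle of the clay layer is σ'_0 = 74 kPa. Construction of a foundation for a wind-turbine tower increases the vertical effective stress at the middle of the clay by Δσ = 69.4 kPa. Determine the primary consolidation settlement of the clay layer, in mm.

Final effective stress: σ'_f = σ'_0 + Δσ = 74 + 69.4 = 143.4 kPa.
Normally consolidated clay, so the full stress increment lies on the virgin compression line:
S_c = C_c·H/(1+e₀)·log₁₀(σ'_f/σ'_0) = 0.41×3.9/(1+1.19)×log₁₀(143.4/74)
    = 0.73014 × 0.28732 = 0.2098 m

S_c ≈ 210 mm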